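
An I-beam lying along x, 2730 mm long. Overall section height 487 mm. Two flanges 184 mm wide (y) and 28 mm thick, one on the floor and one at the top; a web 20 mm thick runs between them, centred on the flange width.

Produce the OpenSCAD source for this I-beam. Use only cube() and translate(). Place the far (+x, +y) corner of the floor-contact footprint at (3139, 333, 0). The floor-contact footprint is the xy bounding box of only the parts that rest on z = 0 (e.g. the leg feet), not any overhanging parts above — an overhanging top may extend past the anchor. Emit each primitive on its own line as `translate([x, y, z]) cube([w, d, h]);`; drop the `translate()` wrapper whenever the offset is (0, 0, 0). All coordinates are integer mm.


translate([409, 149, 0]) cube([2730, 184, 28]);
translate([409, 231, 28]) cube([2730, 20, 431]);
translate([409, 149, 459]) cube([2730, 184, 28]);


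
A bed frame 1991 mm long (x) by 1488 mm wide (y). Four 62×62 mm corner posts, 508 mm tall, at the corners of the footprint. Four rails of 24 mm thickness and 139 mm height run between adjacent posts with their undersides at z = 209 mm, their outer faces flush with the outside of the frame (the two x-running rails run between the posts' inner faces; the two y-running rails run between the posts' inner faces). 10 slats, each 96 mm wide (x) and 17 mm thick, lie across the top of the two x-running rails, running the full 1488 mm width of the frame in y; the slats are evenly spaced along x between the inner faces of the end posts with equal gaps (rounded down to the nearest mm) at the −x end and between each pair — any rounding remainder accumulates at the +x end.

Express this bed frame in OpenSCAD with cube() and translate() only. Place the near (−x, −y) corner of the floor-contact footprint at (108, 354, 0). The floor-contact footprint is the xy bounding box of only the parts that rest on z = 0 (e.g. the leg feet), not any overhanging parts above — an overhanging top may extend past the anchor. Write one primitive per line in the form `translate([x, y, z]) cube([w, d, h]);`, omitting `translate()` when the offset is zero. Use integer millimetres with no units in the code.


// slat z = rail_z + rail_h = 209 + 139 = 348
// slat gap = ⌊(1867 − 10·96) / 11⌋ = 82
translate([108, 354, 0]) cube([62, 62, 508]);
translate([108, 1780, 0]) cube([62, 62, 508]);
translate([2037, 354, 0]) cube([62, 62, 508]);
translate([2037, 1780, 0]) cube([62, 62, 508]);
translate([170, 354, 209]) cube([1867, 24, 139]);
translate([170, 1818, 209]) cube([1867, 24, 139]);
translate([108, 416, 209]) cube([24, 1364, 139]);
translate([2075, 416, 209]) cube([24, 1364, 139]);
translate([252, 354, 348]) cube([96, 1488, 17]);
translate([430, 354, 348]) cube([96, 1488, 17]);
translate([608, 354, 348]) cube([96, 1488, 17]);
translate([786, 354, 348]) cube([96, 1488, 17]);
translate([964, 354, 348]) cube([96, 1488, 17]);
translate([1142, 354, 348]) cube([96, 1488, 17]);
translate([1320, 354, 348]) cube([96, 1488, 17]);
translate([1498, 354, 348]) cube([96, 1488, 17]);
translate([1676, 354, 348]) cube([96, 1488, 17]);
translate([1854, 354, 348]) cube([96, 1488, 17]);


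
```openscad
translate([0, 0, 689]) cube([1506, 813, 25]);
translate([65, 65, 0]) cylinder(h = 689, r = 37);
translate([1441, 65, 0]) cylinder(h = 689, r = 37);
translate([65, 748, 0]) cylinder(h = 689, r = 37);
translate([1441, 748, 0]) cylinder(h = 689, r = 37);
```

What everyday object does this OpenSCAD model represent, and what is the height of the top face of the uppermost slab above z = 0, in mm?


A table. The table height is 714 mm.

A 1506×813×25 slab sits at z = 689 on four Ø74 mm round legs — a table. The top surface is at 689 + 25 = 714 mm.


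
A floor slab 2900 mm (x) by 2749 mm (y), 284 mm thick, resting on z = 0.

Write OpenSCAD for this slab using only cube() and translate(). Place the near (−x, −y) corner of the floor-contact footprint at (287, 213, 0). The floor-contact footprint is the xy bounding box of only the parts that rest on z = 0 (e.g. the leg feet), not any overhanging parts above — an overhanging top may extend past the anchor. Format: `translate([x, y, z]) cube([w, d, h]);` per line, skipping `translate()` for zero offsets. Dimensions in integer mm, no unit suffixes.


translate([287, 213, 0]) cube([2900, 2749, 284]);


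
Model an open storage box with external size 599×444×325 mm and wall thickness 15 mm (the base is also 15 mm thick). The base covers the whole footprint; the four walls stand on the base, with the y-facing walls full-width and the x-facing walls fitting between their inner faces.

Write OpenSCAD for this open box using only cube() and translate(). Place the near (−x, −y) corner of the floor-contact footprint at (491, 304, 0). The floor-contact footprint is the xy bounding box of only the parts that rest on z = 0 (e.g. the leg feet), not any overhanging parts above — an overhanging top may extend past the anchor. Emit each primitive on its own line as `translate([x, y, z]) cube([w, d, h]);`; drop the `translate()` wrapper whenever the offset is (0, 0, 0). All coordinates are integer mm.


translate([491, 304, 0]) cube([599, 444, 15]);
translate([491, 304, 15]) cube([599, 15, 310]);
translate([491, 733, 15]) cube([599, 15, 310]);
translate([491, 319, 15]) cube([15, 414, 310]);
translate([1075, 319, 15]) cube([15, 414, 310]);


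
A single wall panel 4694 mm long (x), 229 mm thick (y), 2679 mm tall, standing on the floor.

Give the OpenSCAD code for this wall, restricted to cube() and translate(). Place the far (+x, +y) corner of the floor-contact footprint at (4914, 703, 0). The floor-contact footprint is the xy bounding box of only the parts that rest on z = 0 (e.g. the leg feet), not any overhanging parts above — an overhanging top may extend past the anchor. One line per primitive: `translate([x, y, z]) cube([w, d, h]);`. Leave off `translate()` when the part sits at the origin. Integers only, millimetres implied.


translate([220, 474, 0]) cube([4694, 229, 2679]);


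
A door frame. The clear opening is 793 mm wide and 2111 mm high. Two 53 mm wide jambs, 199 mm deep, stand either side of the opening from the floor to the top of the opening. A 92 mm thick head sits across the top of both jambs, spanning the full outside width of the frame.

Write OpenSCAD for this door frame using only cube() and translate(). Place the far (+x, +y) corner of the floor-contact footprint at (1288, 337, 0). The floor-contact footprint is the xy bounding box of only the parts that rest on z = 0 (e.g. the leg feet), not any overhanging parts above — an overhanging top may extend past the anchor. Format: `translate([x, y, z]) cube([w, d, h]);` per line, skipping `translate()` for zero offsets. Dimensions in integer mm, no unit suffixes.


translate([389, 138, 0]) cube([53, 199, 2111]);
translate([1235, 138, 0]) cube([53, 199, 2111]);
translate([389, 138, 2111]) cube([899, 199, 92]);


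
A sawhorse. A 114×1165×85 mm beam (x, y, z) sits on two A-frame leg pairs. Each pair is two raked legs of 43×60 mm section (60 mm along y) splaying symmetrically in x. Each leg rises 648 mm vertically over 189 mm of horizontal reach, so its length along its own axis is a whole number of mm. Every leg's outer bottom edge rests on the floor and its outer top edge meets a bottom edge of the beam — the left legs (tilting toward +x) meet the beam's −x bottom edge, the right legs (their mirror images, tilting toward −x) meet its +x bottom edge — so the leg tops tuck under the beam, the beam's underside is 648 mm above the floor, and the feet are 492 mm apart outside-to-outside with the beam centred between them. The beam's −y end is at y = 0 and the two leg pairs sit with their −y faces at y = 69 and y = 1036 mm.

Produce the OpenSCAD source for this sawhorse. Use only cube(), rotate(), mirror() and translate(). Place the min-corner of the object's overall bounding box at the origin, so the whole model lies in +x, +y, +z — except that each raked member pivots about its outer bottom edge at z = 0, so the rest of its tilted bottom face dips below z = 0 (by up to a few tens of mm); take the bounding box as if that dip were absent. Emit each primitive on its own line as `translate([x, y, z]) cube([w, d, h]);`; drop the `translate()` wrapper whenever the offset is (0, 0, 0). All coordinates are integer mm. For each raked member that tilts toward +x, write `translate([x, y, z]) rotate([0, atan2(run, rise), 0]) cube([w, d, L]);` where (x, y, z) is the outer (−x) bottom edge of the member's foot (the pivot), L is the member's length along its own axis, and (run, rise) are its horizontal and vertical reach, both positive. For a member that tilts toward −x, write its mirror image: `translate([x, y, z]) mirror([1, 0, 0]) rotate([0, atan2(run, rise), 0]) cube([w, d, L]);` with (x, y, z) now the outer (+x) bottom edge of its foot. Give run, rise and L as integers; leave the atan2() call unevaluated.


translate([189, 0, 648]) cube([114, 1165, 85]);
translate([0, 69, 0]) rotate([0, atan2(189, 648), 0]) cube([43, 60, 675]);
translate([492, 69, 0]) mirror([1, 0, 0]) rotate([0, atan2(189, 648), 0]) cube([43, 60, 675]);
translate([0, 1036, 0]) rotate([0, atan2(189, 648), 0]) cube([43, 60, 675]);
translate([492, 1036, 0]) mirror([1, 0, 0]) rotate([0, atan2(189, 648), 0]) cube([43, 60, 675]);


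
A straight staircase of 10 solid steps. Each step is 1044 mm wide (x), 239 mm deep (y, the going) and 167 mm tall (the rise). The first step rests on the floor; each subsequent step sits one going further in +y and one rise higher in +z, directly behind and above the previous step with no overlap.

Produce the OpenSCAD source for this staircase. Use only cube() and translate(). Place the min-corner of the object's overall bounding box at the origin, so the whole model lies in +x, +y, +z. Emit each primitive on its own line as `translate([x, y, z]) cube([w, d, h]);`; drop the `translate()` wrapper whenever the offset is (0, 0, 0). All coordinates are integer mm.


cube([1044, 239, 167]);
translate([0, 239, 167]) cube([1044, 239, 167]);
translate([0, 478, 334]) cube([1044, 239, 167]);
translate([0, 717, 501]) cube([1044, 239, 167]);
translate([0, 956, 668]) cube([1044, 239, 167]);
translate([0, 1195, 835]) cube([1044, 239, 167]);
translate([0, 1434, 1002]) cube([1044, 239, 167]);
translate([0, 1673, 1169]) cube([1044, 239, 167]);
translate([0, 1912, 1336]) cube([1044, 239, 167]);
translate([0, 2151, 1503]) cube([1044, 239, 167]);


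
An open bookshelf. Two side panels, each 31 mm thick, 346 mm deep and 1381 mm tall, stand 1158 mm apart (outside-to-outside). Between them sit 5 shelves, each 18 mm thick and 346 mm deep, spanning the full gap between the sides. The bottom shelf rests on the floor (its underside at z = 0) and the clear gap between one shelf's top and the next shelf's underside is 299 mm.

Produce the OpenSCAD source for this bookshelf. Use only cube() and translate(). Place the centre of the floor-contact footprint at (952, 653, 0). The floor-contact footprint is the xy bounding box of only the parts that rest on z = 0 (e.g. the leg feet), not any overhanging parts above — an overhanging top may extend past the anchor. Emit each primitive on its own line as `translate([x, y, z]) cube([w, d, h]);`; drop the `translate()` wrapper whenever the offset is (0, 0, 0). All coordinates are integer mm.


translate([373, 480, 0]) cube([31, 346, 1381]);
translate([1500, 480, 0]) cube([31, 346, 1381]);
translate([404, 480, 0]) cube([1096, 346, 18]);
translate([404, 480, 317]) cube([1096, 346, 18]);
translate([404, 480, 634]) cube([1096, 346, 18]);
translate([404, 480, 951]) cube([1096, 346, 18]);
translate([404, 480, 1268]) cube([1096, 346, 18]);


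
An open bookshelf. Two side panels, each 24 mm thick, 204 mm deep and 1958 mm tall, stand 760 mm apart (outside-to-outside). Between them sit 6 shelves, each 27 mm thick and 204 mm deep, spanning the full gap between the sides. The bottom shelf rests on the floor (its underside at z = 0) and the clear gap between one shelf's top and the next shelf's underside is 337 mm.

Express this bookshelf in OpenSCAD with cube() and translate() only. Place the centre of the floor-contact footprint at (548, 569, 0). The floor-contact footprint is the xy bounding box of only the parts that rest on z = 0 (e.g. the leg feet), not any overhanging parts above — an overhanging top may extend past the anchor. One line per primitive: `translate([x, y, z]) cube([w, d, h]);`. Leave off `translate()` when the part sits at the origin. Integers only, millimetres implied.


translate([168, 467, 0]) cube([24, 204, 1958]);
translate([904, 467, 0]) cube([24, 204, 1958]);
translate([192, 467, 0]) cube([712, 204, 27]);
translate([192, 467, 364]) cube([712, 204, 27]);
translate([192, 467, 728]) cube([712, 204, 27]);
translate([192, 467, 1092]) cube([712, 204, 27]);
translate([192, 467, 1456]) cube([712, 204, 27]);
translate([192, 467, 1820]) cube([712, 204, 27]);


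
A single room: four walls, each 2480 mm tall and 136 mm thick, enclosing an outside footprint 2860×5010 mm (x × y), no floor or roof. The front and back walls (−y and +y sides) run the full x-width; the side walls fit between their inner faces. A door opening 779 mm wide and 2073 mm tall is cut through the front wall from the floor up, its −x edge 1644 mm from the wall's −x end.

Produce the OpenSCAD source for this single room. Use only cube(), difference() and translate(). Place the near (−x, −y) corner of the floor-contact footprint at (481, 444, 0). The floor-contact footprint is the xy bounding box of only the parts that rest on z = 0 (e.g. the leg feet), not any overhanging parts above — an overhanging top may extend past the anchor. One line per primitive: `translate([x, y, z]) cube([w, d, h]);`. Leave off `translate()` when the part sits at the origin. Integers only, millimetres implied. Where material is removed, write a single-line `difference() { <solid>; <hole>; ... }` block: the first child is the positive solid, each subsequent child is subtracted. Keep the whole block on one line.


difference() { translate([481, 444, 0]) cube([2860, 136, 2480]); translate([2125, 444, 0]) cube([779, 136, 2073]); }
translate([481, 5318, 0]) cube([2860, 136, 2480]);
translate([481, 580, 0]) cube([136, 4738, 2480]);
translate([3205, 580, 0]) cube([136, 4738, 2480]);


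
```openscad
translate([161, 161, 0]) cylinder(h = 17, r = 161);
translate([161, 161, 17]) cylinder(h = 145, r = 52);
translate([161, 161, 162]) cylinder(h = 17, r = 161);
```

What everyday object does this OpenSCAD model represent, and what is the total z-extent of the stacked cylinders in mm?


A spool. The overall height is 179 mm.

Three coaxial cylinders, large–small–large — a spool. Two 17 mm flanges and a 145 mm core give 17 + 145 + 17 = 179 mm.


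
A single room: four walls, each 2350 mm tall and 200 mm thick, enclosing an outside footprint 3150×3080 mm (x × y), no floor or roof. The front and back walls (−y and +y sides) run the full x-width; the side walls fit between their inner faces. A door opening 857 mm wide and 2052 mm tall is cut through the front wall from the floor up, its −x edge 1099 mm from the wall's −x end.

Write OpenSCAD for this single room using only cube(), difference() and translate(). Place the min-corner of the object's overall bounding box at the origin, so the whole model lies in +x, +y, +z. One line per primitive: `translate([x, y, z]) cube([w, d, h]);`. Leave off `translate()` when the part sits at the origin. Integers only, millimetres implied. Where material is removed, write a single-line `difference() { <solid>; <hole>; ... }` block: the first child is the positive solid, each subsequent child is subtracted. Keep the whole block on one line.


difference() { cube([3150, 200, 2350]); translate([1099, 0, 0]) cube([857, 200, 2052]); }
translate([0, 2880, 0]) cube([3150, 200, 2350]);
translate([0, 200, 0]) cube([200, 2680, 2350]);
translate([2950, 200, 0]) cube([200, 2680, 2350]);


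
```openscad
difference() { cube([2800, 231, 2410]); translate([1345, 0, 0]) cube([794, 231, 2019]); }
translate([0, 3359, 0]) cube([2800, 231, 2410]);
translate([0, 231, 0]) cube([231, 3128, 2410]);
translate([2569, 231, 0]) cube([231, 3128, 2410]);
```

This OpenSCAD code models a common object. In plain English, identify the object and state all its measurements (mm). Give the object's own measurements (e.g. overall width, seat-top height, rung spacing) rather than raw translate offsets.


A single room: four walls, each 2410 mm tall and 231 mm thick, enclosing an outside footprint 2800×3590 mm (x × y), no floor or roof. The front and back walls (−y and +y sides) run the full x-width; the side walls fit between their inner faces. A door opening 794 mm wide and 2019 mm tall is cut through the front wall from the floor up, its −x edge 1345 mm from the wall's −x end.


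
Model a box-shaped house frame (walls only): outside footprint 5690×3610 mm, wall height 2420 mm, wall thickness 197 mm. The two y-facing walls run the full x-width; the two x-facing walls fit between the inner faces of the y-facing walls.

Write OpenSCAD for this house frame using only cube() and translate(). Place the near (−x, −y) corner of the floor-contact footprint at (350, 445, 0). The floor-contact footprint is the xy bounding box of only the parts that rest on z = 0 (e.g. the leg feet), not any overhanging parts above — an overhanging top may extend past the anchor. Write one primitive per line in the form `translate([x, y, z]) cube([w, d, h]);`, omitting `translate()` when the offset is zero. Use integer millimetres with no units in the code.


translate([350, 445, 0]) cube([5690, 197, 2420]);
translate([350, 3858, 0]) cube([5690, 197, 2420]);
translate([350, 642, 0]) cube([197, 3216, 2420]);
translate([5843, 642, 0]) cube([197, 3216, 2420]);


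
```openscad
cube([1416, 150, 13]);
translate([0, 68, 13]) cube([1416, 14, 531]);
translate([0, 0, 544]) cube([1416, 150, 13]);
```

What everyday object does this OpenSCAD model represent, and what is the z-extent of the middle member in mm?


An I-beam. The web height is 531 mm.

Two wide flanges with a thin centred web — an I-beam. Overall 557 mm minus two 13 mm flanges gives a web of 557 − 2·13 = 531 mm.


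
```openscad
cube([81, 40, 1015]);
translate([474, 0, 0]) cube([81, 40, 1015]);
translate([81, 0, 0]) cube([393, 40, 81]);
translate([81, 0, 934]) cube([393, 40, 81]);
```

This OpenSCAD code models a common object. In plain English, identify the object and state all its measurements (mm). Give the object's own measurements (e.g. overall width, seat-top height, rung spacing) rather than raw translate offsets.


A rectangular picture frame lying in the x–z plane (depth along y). The opening is 393 mm wide (x) by 853 mm tall (z), surrounded by a border 81 mm wide on all four sides. The frame is 40 mm deep and is made of two full-height vertical stiles with two horizontal rails fitted between them.


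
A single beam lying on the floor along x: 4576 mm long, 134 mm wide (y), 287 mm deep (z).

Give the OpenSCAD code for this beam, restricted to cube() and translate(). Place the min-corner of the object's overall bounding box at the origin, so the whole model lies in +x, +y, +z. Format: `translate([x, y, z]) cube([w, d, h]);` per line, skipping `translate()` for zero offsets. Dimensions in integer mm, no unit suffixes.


cube([4576, 134, 287]);


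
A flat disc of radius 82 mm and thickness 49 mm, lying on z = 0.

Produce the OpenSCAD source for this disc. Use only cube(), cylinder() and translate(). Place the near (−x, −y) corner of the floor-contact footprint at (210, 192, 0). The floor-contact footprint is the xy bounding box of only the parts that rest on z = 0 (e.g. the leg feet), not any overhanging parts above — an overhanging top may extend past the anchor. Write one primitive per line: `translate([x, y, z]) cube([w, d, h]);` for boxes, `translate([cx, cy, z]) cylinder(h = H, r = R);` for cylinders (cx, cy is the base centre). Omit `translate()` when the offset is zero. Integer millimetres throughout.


translate([292, 274, 0]) cylinder(h = 49, r = 82);


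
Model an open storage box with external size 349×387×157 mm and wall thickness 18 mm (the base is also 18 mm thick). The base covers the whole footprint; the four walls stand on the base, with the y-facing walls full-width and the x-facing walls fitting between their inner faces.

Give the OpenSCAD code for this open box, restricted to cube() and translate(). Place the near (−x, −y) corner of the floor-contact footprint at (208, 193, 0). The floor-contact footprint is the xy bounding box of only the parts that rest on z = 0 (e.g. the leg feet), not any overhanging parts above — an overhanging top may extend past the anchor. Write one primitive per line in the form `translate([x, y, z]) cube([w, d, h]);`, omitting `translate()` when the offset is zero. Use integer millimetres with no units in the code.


translate([208, 193, 0]) cube([349, 387, 18]);
translate([208, 193, 18]) cube([349, 18, 139]);
translate([208, 562, 18]) cube([349, 18, 139]);
translate([208, 211, 18]) cube([18, 351, 139]);
translate([539, 211, 18]) cube([18, 351, 139]);


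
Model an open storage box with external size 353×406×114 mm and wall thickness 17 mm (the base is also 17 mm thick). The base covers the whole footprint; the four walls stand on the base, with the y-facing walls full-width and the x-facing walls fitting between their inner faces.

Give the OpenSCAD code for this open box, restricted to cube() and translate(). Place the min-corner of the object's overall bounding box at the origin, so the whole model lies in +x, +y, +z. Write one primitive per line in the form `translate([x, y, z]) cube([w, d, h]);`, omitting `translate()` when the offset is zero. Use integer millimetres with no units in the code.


cube([353, 406, 17]);
translate([0, 0, 17]) cube([353, 17, 97]);
translate([0, 389, 17]) cube([353, 17, 97]);
translate([0, 17, 17]) cube([17, 372, 97]);
translate([336, 17, 17]) cube([17, 372, 97]);


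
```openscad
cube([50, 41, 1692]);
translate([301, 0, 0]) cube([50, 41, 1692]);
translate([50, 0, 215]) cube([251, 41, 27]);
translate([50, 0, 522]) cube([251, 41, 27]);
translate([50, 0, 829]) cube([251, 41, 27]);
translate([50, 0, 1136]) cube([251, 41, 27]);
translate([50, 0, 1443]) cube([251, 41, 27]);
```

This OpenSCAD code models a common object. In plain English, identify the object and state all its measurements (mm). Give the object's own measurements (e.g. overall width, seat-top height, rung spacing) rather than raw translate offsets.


A straight ladder. Two 50×41 mm vertical rails, 1692 mm tall, stand 351 mm apart (outside-to-outside) with their front faces coplanar on the −y side. 5 rungs, each 41 mm deep and 27 mm tall, span between the inner faces of the rails, front faces flush with the rails. The lowest rung's underside is at z = 215 mm and rungs are spaced 307 mm apart (underside to underside).


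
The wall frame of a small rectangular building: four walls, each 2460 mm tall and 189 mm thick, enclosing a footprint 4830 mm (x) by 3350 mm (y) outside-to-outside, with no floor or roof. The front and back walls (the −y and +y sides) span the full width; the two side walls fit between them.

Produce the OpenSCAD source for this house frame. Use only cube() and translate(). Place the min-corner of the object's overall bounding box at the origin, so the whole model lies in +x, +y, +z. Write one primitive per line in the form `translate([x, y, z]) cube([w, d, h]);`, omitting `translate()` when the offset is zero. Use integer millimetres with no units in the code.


cube([4830, 189, 2460]);
translate([0, 3161, 0]) cube([4830, 189, 2460]);
translate([0, 189, 0]) cube([189, 2972, 2460]);
translate([4641, 189, 0]) cube([189, 2972, 2460]);


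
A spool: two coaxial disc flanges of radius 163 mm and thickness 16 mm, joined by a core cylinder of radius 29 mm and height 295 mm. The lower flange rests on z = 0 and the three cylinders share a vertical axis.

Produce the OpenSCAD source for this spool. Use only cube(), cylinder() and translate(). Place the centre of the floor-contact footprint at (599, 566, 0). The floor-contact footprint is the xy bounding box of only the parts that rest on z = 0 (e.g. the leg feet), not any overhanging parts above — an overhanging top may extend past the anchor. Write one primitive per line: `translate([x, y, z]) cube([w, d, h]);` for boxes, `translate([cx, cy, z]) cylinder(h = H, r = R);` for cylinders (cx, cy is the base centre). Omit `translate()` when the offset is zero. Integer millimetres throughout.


translate([599, 566, 0]) cylinder(h = 16, r = 163);
translate([599, 566, 16]) cylinder(h = 295, r = 29);
translate([599, 566, 311]) cylinder(h = 16, r = 163);


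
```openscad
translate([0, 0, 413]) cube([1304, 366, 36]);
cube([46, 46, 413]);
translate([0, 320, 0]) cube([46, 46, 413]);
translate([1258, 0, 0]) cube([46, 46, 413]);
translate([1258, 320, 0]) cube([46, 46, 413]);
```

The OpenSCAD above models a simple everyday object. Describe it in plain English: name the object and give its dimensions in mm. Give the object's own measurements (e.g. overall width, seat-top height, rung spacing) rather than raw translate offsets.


A bench: a 1304×366 mm seat slab, 36 mm thick, top at z = 449 mm, on four 46×46 mm square legs flush with the seat corners and standing on z = 0.


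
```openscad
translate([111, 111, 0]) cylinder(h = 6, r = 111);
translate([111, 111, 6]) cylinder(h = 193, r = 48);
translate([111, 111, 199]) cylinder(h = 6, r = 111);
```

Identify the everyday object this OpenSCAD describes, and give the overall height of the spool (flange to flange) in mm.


A spool. The overall height is 205 mm.

Three coaxial cylinders, large–small–large — a spool. Two 6 mm flanges and a 193 mm core give 6 + 193 + 6 = 205 mm.


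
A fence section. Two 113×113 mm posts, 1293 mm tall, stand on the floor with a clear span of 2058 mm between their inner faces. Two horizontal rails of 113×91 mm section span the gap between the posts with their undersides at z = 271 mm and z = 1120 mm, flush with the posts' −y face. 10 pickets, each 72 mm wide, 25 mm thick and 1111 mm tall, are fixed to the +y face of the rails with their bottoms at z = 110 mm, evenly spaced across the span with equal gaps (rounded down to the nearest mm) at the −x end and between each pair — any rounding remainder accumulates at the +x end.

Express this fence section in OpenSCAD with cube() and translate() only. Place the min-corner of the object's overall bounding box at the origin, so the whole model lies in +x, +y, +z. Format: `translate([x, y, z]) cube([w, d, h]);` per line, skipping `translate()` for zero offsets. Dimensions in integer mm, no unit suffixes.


cube([113, 113, 1293]);
translate([2171, 0, 0]) cube([113, 113, 1293]);
translate([113, 0, 271]) cube([2058, 113, 91]);
translate([113, 0, 1120]) cube([2058, 113, 91]);
translate([234, 113, 110]) cube([72, 25, 1111]);
translate([427, 113, 110]) cube([72, 25, 1111]);
translate([620, 113, 110]) cube([72, 25, 1111]);
translate([813, 113, 110]) cube([72, 25, 1111]);
translate([1006, 113, 110]) cube([72, 25, 1111]);
translate([1199, 113, 110]) cube([72, 25, 1111]);
translate([1392, 113, 110]) cube([72, 25, 1111]);
translate([1585, 113, 110]) cube([72, 25, 1111]);
translate([1778, 113, 110]) cube([72, 25, 1111]);
translate([1971, 113, 110]) cube([72, 25, 1111]);


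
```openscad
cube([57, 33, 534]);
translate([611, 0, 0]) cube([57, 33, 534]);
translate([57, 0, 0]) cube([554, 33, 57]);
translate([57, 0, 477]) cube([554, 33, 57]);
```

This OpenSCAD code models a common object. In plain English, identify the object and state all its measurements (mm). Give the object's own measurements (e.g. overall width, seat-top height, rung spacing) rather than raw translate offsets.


A rectangular picture frame lying in the x–z plane (depth along y). The opening is 554 mm wide (x) by 420 mm tall (z), surrounded by a border 57 mm wide on all four sides. The frame is 33 mm deep and is made of two full-height vertical stiles with two horizontal rails fitted between them.


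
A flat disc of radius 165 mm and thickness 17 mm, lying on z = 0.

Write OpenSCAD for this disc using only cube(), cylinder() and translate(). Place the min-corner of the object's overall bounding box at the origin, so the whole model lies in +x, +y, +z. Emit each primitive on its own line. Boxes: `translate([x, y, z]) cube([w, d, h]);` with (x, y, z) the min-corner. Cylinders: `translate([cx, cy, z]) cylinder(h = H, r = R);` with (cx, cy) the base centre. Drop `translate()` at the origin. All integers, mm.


translate([165, 165, 0]) cylinder(h = 17, r = 165);


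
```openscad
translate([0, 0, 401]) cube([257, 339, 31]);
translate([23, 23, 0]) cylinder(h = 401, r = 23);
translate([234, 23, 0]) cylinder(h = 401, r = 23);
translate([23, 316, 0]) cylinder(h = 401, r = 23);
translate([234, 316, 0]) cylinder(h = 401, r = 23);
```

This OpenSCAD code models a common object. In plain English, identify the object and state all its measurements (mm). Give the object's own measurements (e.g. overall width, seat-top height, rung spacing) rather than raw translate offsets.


A simple wooden stool: a rectangular seat 257 mm (x) by 339 mm (y), 31 mm thick, top face at z = 432 mm, on four round legs, each 46 mm in diameter. The legs rest on z = 0, each leg's axis is inset half a diameter from the nearest pair of seat edges (so the leg's bounding box is flush with the corner).


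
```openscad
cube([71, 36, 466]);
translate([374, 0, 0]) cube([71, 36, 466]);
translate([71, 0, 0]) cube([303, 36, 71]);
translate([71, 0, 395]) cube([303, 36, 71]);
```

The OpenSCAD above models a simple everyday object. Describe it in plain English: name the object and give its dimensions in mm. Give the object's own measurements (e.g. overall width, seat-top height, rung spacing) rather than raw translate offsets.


A rectangular picture frame lying in the x–z plane (depth along y). The opening is 303 mm wide (x) by 324 mm tall (z), surrounded by a border 71 mm wide on all four sides. The frame is 36 mm deep and is made of two full-height vertical stiles with two horizontal rails fitted between them.


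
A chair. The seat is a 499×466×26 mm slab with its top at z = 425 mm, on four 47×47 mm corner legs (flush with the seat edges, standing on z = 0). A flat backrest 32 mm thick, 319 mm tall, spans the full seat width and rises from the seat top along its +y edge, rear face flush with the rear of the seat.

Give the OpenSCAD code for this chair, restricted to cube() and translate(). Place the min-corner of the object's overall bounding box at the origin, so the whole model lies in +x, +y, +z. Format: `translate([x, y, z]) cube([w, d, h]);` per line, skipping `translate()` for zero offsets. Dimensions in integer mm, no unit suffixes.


translate([0, 0, 399]) cube([499, 466, 26]);
cube([47, 47, 399]);
translate([452, 0, 0]) cube([47, 47, 399]);
translate([0, 419, 0]) cube([47, 47, 399]);
translate([452, 419, 0]) cube([47, 47, 399]);
translate([0, 434, 425]) cube([499, 32, 319]);


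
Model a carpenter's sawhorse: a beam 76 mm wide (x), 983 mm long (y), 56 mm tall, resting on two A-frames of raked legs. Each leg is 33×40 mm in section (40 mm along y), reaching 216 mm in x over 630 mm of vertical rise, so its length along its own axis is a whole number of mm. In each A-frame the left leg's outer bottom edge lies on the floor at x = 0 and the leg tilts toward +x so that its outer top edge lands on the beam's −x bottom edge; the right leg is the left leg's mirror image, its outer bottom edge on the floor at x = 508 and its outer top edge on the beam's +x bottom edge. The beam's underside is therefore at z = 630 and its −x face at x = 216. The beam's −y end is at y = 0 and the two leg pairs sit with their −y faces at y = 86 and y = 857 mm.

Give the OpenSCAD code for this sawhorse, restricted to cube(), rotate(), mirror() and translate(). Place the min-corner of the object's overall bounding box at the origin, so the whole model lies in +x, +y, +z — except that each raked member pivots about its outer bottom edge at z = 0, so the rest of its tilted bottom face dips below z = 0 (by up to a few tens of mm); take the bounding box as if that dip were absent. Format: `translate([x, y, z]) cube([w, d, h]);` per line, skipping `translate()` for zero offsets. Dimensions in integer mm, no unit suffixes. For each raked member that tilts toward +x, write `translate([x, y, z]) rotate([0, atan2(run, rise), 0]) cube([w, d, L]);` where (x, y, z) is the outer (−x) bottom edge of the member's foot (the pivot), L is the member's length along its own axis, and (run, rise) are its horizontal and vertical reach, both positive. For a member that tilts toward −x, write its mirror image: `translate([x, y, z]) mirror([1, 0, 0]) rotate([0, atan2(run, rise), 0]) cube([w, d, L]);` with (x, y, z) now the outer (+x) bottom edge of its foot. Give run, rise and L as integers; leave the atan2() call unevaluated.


translate([216, 0, 630]) cube([76, 983, 56]);
translate([0, 86, 0]) rotate([0, atan2(216, 630), 0]) cube([33, 40, 666]);
translate([508, 86, 0]) mirror([1, 0, 0]) rotate([0, atan2(216, 630), 0]) cube([33, 40, 666]);
translate([0, 857, 0]) rotate([0, atan2(216, 630), 0]) cube([33, 40, 666]);
translate([508, 857, 0]) mirror([1, 0, 0]) rotate([0, atan2(216, 630), 0]) cube([33, 40, 666]);


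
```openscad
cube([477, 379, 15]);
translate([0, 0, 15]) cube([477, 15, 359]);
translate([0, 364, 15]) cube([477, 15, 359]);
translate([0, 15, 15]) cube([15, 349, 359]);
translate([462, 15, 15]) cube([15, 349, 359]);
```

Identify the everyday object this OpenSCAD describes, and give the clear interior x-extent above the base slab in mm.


An open box. The internal width is 447 mm.

A 477×379 base slab with four walls standing on it — an open box. The base is 477 mm wide and the walls are 15 mm thick, so the internal width is 477 − 2 × 15 = 447 mm.


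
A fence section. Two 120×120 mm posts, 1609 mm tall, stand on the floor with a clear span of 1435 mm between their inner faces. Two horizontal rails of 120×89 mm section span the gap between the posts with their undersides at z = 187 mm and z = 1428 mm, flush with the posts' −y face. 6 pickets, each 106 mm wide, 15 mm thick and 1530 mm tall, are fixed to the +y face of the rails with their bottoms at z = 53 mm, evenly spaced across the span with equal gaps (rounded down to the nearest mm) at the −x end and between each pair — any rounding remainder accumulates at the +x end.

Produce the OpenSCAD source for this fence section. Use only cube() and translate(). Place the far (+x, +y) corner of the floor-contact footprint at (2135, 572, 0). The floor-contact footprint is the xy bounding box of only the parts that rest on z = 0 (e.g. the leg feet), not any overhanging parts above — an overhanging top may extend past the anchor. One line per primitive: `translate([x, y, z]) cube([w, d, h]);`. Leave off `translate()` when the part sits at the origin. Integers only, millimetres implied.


translate([460, 452, 0]) cube([120, 120, 1609]);
translate([2015, 452, 0]) cube([120, 120, 1609]);
translate([580, 452, 187]) cube([1435, 120, 89]);
translate([580, 452, 1428]) cube([1435, 120, 89]);
translate([694, 572, 53]) cube([106, 15, 1530]);
translate([914, 572, 53]) cube([106, 15, 1530]);
translate([1134, 572, 53]) cube([106, 15, 1530]);
translate([1354, 572, 53]) cube([106, 15, 1530]);
translate([1574, 572, 53]) cube([106, 15, 1530]);
translate([1794, 572, 53]) cube([106, 15, 1530]);


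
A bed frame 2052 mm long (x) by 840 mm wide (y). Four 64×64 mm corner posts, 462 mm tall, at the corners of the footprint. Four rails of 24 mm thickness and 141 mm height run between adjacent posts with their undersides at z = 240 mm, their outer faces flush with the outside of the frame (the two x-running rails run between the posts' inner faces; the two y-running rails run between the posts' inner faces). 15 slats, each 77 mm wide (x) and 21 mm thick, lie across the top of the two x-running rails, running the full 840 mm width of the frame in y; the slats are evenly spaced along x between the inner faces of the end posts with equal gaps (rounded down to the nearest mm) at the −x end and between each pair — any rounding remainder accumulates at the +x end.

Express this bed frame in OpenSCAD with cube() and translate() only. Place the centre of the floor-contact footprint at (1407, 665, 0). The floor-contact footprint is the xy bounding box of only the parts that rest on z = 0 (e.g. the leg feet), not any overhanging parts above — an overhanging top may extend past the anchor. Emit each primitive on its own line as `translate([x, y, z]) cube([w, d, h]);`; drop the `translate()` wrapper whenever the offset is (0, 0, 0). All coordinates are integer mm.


translate([381, 245, 0]) cube([64, 64, 462]);
translate([381, 1021, 0]) cube([64, 64, 462]);
translate([2369, 245, 0]) cube([64, 64, 462]);
translate([2369, 1021, 0]) cube([64, 64, 462]);
translate([445, 245, 240]) cube([1924, 24, 141]);
translate([445, 1061, 240]) cube([1924, 24, 141]);
translate([381, 309, 240]) cube([24, 712, 141]);
translate([2409, 309, 240]) cube([24, 712, 141]);
translate([493, 245, 381]) cube([77, 840, 21]);
translate([618, 245, 381]) cube([77, 840, 21]);
translate([743, 245, 381]) cube([77, 840, 21]);
translate([868, 245, 381]) cube([77, 840, 21]);
translate([993, 245, 381]) cube([77, 840, 21]);
translate([1118, 245, 381]) cube([77, 840, 21]);
translate([1243, 245, 381]) cube([77, 840, 21]);
translate([1368, 245, 381]) cube([77, 840, 21]);
translate([1493, 245, 381]) cube([77, 840, 21]);
translate([1618, 245, 381]) cube([77, 840, 21]);
translate([1743, 245, 381]) cube([77, 840, 21]);
translate([1868, 245, 381]) cube([77, 840, 21]);
translate([1993, 245, 381]) cube([77, 840, 21]);
translate([2118, 245, 381]) cube([77, 840, 21]);
translate([2243, 245, 381]) cube([77, 840, 21]);


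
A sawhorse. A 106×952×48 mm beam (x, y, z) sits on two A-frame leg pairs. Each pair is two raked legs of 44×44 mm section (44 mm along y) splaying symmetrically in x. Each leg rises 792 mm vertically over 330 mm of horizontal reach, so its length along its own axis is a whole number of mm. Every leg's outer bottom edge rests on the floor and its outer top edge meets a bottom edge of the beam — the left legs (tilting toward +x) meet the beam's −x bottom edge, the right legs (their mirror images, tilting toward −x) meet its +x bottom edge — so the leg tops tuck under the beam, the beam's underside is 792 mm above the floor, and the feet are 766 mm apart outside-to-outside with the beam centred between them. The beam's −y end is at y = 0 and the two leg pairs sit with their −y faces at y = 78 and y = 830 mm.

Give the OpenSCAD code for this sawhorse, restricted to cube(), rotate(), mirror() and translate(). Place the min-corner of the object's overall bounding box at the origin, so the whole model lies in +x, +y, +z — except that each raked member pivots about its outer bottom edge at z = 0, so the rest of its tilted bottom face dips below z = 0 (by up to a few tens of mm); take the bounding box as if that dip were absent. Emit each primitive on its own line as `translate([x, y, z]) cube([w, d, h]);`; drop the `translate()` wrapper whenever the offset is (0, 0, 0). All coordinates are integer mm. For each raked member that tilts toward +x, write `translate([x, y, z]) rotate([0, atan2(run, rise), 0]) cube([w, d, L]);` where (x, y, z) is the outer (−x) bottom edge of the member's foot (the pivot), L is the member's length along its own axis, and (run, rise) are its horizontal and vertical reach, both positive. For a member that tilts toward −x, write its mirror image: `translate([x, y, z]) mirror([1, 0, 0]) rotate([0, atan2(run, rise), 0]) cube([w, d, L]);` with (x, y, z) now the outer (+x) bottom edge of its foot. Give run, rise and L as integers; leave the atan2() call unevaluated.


translate([330, 0, 792]) cube([106, 952, 48]);
translate([0, 78, 0]) rotate([0, atan2(330, 792), 0]) cube([44, 44, 858]);
translate([766, 78, 0]) mirror([1, 0, 0]) rotate([0, atan2(330, 792), 0]) cube([44, 44, 858]);
translate([0, 830, 0]) rotate([0, atan2(330, 792), 0]) cube([44, 44, 858]);
translate([766, 830, 0]) mirror([1, 0, 0]) rotate([0, atan2(330, 792), 0]) cube([44, 44, 858]);
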